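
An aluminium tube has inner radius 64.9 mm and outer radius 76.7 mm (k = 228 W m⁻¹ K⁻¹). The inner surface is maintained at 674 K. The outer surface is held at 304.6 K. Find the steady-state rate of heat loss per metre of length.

Q' = 3170 kW/m

Q' = 2πk·ΔT/ln(r₂/r₁) = 2π × 228 × 369.4 / ln(0.0767/0.0649) = 3.17×10^6 W/m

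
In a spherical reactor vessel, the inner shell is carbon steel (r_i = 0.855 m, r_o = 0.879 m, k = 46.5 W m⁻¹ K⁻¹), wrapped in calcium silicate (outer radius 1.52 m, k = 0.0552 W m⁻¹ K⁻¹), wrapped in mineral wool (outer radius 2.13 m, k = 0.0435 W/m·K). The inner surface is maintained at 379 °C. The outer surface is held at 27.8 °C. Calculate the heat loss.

Treat each layer as a resistance in series:
  R_carbon steel = (1/0.855 − 1/0.879)/(4πk) = 0.03193/(4π·46.5) = 5.465×10^-5 K/W
  R_calcium silicate = (1/0.879 − 1/1.52)/(4πk) = 0.4798/(4π·0.0552) = 0.6916 K/W
  R_mineral wool = (1/1.52 − 1/2.13)/(4πk) = 0.1884/(4π·0.0435) = 0.3447 K/W
ΣR = 5.465×10^-5 + 0.6916 + 0.3447 = 1.036 K/W
Q = ΔT/ΣR = (379 °C − 27.8 °C)/1.036 = 339 W

Q = 339 W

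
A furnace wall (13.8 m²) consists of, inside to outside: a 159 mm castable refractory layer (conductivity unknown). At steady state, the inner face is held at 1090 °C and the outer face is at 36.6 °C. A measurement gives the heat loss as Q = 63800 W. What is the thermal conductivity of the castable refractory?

ΣR = ΔT/Q = |1090 − 36.6|/63800 = 0.01651 K/W
L/(kA) = 0.01651 ⇒ k = 0.159/(0.01651·13.8) = 0.698 W/m·K

k = 0.698 W/m·K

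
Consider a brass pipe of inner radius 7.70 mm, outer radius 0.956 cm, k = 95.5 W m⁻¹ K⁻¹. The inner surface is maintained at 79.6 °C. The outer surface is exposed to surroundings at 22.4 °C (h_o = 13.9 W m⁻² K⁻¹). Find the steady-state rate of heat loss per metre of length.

Treat each layer as a resistance in series:
  R'_brass = ln(0.00956/0.00770)/(2πk) = 0.2164/(2π·95.5) = 3.606×10^-4 m·K/W
  R'_conv,out = 1/(2πr h) = 1/(2π·0.00956·13.9) = 1.198 m·K/W
ΣR = 3.606×10^-4 + 1.198 = 1.198 m·K/W
Q' = ΔT/ΣR = (79.6 °C − 22.4 °C)/1.198 = 47.7 W/m

Q' = 47.7 W/m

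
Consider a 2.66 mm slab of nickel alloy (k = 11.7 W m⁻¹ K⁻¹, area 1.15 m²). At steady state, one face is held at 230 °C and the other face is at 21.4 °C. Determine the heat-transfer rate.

Q = 1.06×10^6 W

Q = kA·ΔT/L = 11.7 × 1.15 × |230 °C − 21.4 °C| / 0.00266 = 1.06×10^6 W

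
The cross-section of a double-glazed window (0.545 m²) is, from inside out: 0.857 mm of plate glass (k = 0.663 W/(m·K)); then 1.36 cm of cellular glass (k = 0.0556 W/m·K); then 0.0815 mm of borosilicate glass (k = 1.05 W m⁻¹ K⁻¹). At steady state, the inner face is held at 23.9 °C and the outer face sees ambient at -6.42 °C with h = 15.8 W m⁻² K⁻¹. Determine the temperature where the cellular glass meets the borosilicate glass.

T = -0.21 °C

Series thermal resistances, inner to outer:
  R_plate glass = L/(kA) = 8.57×10^-4/(0.663·0.545) = 0.002372 K/W
  R_cellular glass = L/(kA) = 0.0136/(0.0556·0.545) = 0.4488 K/W
  R_borosilicate glass = L/(kA) = 8.15×10^-5/(1.05·0.545) = 1.424×10^-4 K/W
  R_conv,out = 1/(hA) = 1/(15.8·0.545) = 0.1161 K/W
ΣR = 0.002372 + 0.4488 + 1.424×10^-4 + 0.1161 = 0.5674 K/W
Q = ΔT/ΣR = (23.9 °C − -6.42 °C)/0.5674 = 53.44 W
From the inner boundary to the cellular glass/borosilicate glass interface, ΣR_partial = 0.4512 K/W.
T_interface = T_in − Q·ΣR_partial = 23.9 °C − (53.44)(0.4512) = -0.21 °C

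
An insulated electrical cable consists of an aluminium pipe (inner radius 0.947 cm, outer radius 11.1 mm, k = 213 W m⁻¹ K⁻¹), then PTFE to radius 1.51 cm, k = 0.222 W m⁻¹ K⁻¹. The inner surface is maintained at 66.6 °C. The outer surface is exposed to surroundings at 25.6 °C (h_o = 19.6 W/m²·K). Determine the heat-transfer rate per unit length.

Q' = 54.1 W/m

Series thermal resistances, inner to outer:
  R'_aluminium = ln(0.0111/0.00947)/(2πk) = 0.1588/(2π·213) = 1.187×10^-4 m·K/W
  R'_PTFE = ln(0.0151/0.0111)/(2πk) = 0.3077/(2π·0.222) = 0.2206 m·K/W
  R'_conv,out = 1/(2πr h) = 1/(2π·0.0151·19.6) = 0.5378 m·K/W
ΣR = 1.187×10^-4 + 0.2206 + 0.5378 = 0.7585 m·K/W
Q' = ΔT/ΣR = (66.6 °C − 25.6 °C)/0.7585 = 54.1 W/m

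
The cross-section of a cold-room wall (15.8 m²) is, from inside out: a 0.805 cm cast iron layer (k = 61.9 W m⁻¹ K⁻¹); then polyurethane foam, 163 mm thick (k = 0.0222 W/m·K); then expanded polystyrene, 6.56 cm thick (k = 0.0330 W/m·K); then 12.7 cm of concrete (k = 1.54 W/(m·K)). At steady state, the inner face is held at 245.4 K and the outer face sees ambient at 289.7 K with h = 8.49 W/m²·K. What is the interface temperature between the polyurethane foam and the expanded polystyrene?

Resistance network (inner→outer):
  R_cast iron = L/(kA) = 0.00805/(61.9·15.8) = 8.231×10^-6 K/W
  R_polyurethane foam = L/(kA) = 0.163/(0.0222·15.8) = 0.4647 K/W
  R_expanded polystyrene = L/(kA) = 0.0656/(0.0330·15.8) = 0.1258 K/W
  R_concrete = L/(kA) = 0.127/(1.54·15.8) = 0.005219 K/W
  R_conv,out = 1/(hA) = 1/(8.49·15.8) = 0.007455 K/W
ΣR = 8.231×10^-6 + 0.4647 + 0.1258 + 0.005219 + 0.007455 = 0.6032 K/W
Q = ΔT/ΣR = (245.4 K − 289.7 K)/0.6032 = -73.44 W
From the inner boundary to the polyurethane foam/expanded polystyrene interface, ΣR_partial = 0.4647 K/W.
T_interface = T_in − Q·ΣR_partial = 245.4 K − (-73.44)(0.4647) = 279.53 K

T = 279.53 K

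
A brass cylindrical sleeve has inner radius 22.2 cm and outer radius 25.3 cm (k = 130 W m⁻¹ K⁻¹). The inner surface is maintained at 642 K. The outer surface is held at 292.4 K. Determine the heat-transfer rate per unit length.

Q' = 2180 kW/m

Q' = 2πk·ΔT/ln(r₂/r₁) = 2π × 130 × 349.6 / ln(0.253/0.222) = 2.18×10^6 W/m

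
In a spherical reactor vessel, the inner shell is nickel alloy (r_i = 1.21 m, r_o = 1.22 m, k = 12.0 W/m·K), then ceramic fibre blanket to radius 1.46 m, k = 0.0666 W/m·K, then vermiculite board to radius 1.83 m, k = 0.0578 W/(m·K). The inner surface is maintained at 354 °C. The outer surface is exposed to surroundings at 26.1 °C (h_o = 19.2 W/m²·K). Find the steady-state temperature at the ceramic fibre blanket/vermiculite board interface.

Series thermal resistances, inner to outer:
  R_nickel alloy = (1/1.21 − 1/1.22)/(4πk) = 0.006774/(4π·12.0) = 4.492×10^-5 K/W
  R_ceramic fibre blanket = (1/1.22 − 1/1.46)/(4πk) = 0.1347/(4π·0.0666) = 0.1610 K/W
  R_vermiculite board = (1/1.46 − 1/1.83)/(4πk) = 0.1385/(4π·0.0578) = 0.1907 K/W
  R_conv,out = 1/(4πr²h) = 1/(4π·1.83²·19.2) = 0.001238 K/W
ΣR = 4.492×10^-5 + 0.1610 + 0.1907 + 0.001238 = 0.3530 K/W
Q = ΔT/ΣR = (354 °C − 26.1 °C)/0.3530 = 928.9 W
From the inner boundary to the ceramic fibre blanket/vermiculite board interface, ΣR_partial = 0.1610 K/W.
T_interface = T_in − Q·ΣR_partial = 354 °C − (928.9)(0.1610) = 204 °C

T = 204 °C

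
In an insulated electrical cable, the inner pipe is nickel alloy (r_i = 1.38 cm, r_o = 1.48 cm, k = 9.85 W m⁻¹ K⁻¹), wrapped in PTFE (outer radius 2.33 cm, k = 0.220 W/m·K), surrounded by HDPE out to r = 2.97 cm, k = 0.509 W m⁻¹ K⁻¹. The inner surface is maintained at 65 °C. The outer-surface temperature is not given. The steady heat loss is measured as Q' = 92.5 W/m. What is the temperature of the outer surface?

Sum the resistances:
  R'_nickel alloy = ln(0.0148/0.0138)/(2πk) = 0.06996/(2π·9.85) = 0.001130 m·K/W
  R'_PTFE = ln(0.0233/0.0148)/(2πk) = 0.4538/(2π·0.220) = 0.3283 m·K/W
  R'_HDPE = ln(0.0297/0.0233)/(2πk) = 0.2427/(2π·0.509) = 0.07589 m·K/W
ΣR = 0.4053 m·K/W
ΔT = Q'·ΣR = 92.5 × 0.4053 = 37.49 K
Heat flows outward, so T_out = T_in − ΔT = 65 − 37.49 = 27.5 °C

T_out = 27.5 °C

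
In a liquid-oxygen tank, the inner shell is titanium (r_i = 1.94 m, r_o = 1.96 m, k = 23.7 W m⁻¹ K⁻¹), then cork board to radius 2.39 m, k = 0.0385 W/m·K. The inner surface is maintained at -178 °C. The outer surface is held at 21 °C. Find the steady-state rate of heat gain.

Treat each layer as a resistance in series:
  R_titanium = (1/1.94 − 1/1.96)/(4πk) = 0.005260/(4π·23.7) = 1.766×10^-5 K/W
  R_cork board = (1/1.96 − 1/2.39)/(4πk) = 0.09179/(4π·0.0385) = 0.1897 K/W
ΣR = 1.766×10^-5 + 0.1897 = 0.1897 K/W
Q = ΔT/ΣR = (-178 °C − 21 °C)/0.1897 = -1050 W
(Negative Q ⇒ heat flows inward; heat gain = 1050 W.)

Q = 1050 W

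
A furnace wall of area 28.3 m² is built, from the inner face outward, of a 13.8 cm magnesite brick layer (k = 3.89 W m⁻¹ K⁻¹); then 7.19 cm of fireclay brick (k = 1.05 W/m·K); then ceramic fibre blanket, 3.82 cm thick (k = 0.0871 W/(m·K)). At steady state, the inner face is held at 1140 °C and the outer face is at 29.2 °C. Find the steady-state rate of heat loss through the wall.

Q = 57900 W

Treat each layer as a resistance in series:
  R_magnesite brick = L/(kA) = 0.138/(3.89·28.3) = 0.001254 K/W
  R_fireclay brick = L/(kA) = 0.0719/(1.05·28.3) = 0.002420 K/W
  R_ceramic fibre blanket = L/(kA) = 0.0382/(0.0871·28.3) = 0.01550 K/W
ΣR = 0.001254 + 0.002420 + 0.01550 = 0.01917 K/W
Q = ΔT/ΣR = (1140 °C − 29.2 °C)/0.01917 = 57900 W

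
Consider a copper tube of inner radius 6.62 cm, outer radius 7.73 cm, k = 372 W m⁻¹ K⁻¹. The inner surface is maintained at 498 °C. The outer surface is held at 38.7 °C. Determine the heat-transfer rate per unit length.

Q' = 2πk·ΔT/ln(r₂/r₁) = 2π × 372 × 459.3 / ln(0.0773/0.0662) = 6.93×10^6 W/m

Q' = 6930 kW/m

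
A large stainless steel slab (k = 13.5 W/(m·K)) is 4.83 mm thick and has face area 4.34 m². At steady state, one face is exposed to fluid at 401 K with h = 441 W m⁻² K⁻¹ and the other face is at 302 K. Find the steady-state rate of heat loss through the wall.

Q = 1.64×10^5 W

Series thermal resistances, inner to outer:
  R_conv,in = 1/(hA) = 1/(441·4.34) = 5.225×10^-4 K/W
  R_stainless steel = L/(kA) = 0.00483/(13.5·4.34) = 8.244×10^-5 K/W
ΣR = 5.225×10^-4 + 8.244×10^-5 = 6.049×10^-4 K/W
Q = ΔT/ΣR = (401 K − 302 K)/6.049×10^-4 = 1.64×10^5 W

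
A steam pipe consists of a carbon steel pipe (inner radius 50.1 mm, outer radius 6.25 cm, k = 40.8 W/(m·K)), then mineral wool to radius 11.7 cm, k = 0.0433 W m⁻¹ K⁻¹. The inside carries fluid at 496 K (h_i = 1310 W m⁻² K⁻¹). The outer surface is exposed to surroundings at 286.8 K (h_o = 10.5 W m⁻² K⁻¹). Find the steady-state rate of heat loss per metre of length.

Resistance network (inner→outer):
  R'_conv,in = 1/(2πr h) = 1/(2π·0.0501·1310) = 0.002425 m·K/W
  R'_carbon steel = ln(0.0625/0.0501)/(2πk) = 0.2211/(2π·40.8) = 8.627×10^-4 m·K/W
  R'_mineral wool = ln(0.117/0.0625)/(2πk) = 0.6270/(2π·0.0433) = 2.305 m·K/W
  R'_conv,out = 1/(2πr h) = 1/(2π·0.117·10.5) = 0.1296 m·K/W
ΣR = 0.002425 + 8.627×10^-4 + 2.305 + 0.1296 = 2.438 m·K/W
Q' = ΔT/ΣR = (496 K − 286.8 K)/2.438 = 85.8 W/m

Q' = 85.8 W/m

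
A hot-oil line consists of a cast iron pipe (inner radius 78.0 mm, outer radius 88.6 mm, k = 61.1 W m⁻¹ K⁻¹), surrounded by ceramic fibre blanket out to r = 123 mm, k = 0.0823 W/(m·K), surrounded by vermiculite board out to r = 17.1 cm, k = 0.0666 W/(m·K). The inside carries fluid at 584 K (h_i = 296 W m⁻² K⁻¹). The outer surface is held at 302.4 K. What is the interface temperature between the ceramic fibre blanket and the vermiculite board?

T = 458 K

Resistance network (inner→outer):
  R'_conv,in = 1/(2πr h) = 1/(2π·0.0780·296) = 0.006893 m·K/W
  R'_cast iron = ln(0.0886/0.0780)/(2πk) = 0.1274/(2π·61.1) = 3.319×10^-4 m·K/W
  R'_ceramic fibre blanket = ln(0.123/0.0886)/(2πk) = 0.3281/(2π·0.0823) = 0.6344 m·K/W
  R'_vermiculite board = ln(0.171/0.123)/(2πk) = 0.3295/(2π·0.0666) = 0.7874 m·K/W
ΣR = 0.006893 + 3.319×10^-4 + 0.6344 + 0.7874 = 1.429 m·K/W
Q' = ΔT/ΣR = (584 K − 302.4 K)/1.429 = 197.1 W/m
From the inner boundary to the ceramic fibre blanket/vermiculite board interface, ΣR_partial = 0.6416 m·K/W.
T_interface = T_in − Q'·ΣR_partial = 584 K − (197.1)(0.6416) = 458 K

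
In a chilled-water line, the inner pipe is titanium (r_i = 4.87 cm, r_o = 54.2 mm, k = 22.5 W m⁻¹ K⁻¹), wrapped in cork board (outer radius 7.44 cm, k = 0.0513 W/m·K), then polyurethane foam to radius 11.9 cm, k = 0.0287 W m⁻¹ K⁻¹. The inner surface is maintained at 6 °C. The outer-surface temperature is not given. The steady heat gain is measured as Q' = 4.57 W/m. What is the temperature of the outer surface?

T_out = 22.4 °C

Series resistances:
  R'_titanium = ln(0.0542/0.0487)/(2πk) = 0.1070/(2π·22.5) = 7.569×10^-4 m·K/W
  R'_cork board = ln(0.0744/0.0542)/(2πk) = 0.3168/(2π·0.0513) = 0.9828 m·K/W
  R'_polyurethane foam = ln(0.119/0.0744)/(2πk) = 0.4697/(2π·0.0287) = 2.605 m·K/W
ΣR = 3.588 m·K/W
ΔT = Q'·ΣR = 4.57 × 3.588 = 16.40 K
Heat flows inward, so T_out = T_in + ΔT = 6 + 16.40 = 22.4 °C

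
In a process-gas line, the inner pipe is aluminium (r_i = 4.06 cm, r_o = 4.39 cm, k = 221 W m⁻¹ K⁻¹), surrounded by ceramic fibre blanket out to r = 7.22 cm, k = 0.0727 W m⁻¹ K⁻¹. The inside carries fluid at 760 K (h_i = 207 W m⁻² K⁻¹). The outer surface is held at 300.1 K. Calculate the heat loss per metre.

Q' = 415 W/m

Series thermal resistances, inner to outer:
  R'_conv,in = 1/(2πr h) = 1/(2π·0.0406·207) = 0.01894 m·K/W
  R'_aluminium = ln(0.0439/0.0406)/(2πk) = 0.07815/(2π·221) = 5.628×10^-5 m·K/W
  R'_ceramic fibre blanket = ln(0.0722/0.0439)/(2πk) = 0.4975/(2π·0.0727) = 1.089 m·K/W
ΣR = 0.01894 + 5.628×10^-5 + 1.089 = 1.108 m·K/W
Q' = ΔT/ΣR = (760 K − 300.1 K)/1.108 = 415 W/m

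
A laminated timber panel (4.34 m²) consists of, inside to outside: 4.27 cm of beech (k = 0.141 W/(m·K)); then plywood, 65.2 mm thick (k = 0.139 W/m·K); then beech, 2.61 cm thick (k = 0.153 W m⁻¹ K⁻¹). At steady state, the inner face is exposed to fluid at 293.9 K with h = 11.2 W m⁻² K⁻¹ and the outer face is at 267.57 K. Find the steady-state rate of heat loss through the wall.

Resistance network (inner→outer):
  R_conv,in = 1/(hA) = 1/(11.2·4.34) = 0.02057 K/W
  R_beech = L/(kA) = 0.0427/(0.141·4.34) = 0.06978 K/W
  R_plywood = L/(kA) = 0.0652/(0.139·4.34) = 0.1081 K/W
  R_beech = L/(kA) = 0.0261/(0.153·4.34) = 0.03931 K/W
ΣR = 0.02057 + 0.06978 + 0.1081 + 0.03931 = 0.2378 K/W
Q = ΔT/ΣR = (293.9 K − 267.57 K)/0.2378 = 111 W

Q = 111 W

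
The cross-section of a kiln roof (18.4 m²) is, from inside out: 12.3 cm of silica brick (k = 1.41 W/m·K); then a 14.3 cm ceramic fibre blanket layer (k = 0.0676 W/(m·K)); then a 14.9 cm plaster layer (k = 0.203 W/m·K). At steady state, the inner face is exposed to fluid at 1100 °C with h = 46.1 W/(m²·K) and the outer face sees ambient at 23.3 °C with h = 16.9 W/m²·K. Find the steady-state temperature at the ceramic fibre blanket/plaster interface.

T = 306 °C

Resistance network (inner→outer):
  R_conv,in = 1/(hA) = 1/(46.1·18.4) = 0.001179 K/W
  R_silica brick = L/(kA) = 0.123/(1.41·18.4) = 0.004741 K/W
  R_ceramic fibre blanket = L/(kA) = 0.143/(0.0676·18.4) = 0.1150 K/W
  R_plaster = L/(kA) = 0.149/(0.203·18.4) = 0.03989 K/W
  R_conv,out = 1/(hA) = 1/(16.9·18.4) = 0.003216 K/W
ΣR = 0.001179 + 0.004741 + 0.1150 + 0.03989 + 0.003216 = 0.1640 K/W
Q = ΔT/ΣR = (1100 °C − 23.3 °C)/0.1640 = 6565 W
From the inner boundary to the ceramic fibre blanket/plaster interface, ΣR_partial = 0.1209 K/W.
T_interface = T_in − Q·ΣR_partial = 1100 °C − (6565)(0.1209) = 306 °C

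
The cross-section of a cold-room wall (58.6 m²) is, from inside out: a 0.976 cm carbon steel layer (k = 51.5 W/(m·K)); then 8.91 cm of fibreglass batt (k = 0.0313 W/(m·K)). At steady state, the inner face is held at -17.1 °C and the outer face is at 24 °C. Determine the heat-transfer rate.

Series thermal resistances, inner to outer:
  R_carbon steel = L/(kA) = 0.00976/(51.5·58.6) = 3.234×10^-6 K/W
  R_fibreglass batt = L/(kA) = 0.0891/(0.0313·58.6) = 0.04858 K/W
ΣR = 3.234×10^-6 + 0.04858 = 0.04858 K/W
Q = ΔT/ΣR = (-17.1 °C − 24 °C)/0.04858 = -846 W
(Negative Q ⇒ heat flows inward; heat gain = 846 W.)

Q = 846 W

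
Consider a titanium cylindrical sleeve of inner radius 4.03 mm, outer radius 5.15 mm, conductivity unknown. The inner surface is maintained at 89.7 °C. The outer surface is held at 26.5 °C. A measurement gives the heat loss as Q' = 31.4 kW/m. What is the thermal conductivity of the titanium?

ΣR = ΔT/Q' = |89.7 − 26.5|/31400 = 0.002013 m·K/W
ln(r₂/r₁)/(2πk) = 0.002013 ⇒ k = 0.2452/(2π·0.002013) = 19.4 W/m·K

k = 19.4 W/m·K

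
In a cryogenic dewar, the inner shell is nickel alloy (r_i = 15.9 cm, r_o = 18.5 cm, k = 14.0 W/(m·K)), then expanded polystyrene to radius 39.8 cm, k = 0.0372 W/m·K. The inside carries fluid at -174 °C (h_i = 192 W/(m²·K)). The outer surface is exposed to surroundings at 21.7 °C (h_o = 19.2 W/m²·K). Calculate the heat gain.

Resistance network (inner→outer):
  R_conv,in = 1/(4πr²h) = 1/(4π·0.159²·192) = 0.01639 K/W
  R_nickel alloy = (1/0.159 − 1/0.185)/(4πk) = 0.8839/(4π·14.0) = 0.005024 K/W
  R_expanded polystyrene = (1/0.185 − 1/0.398)/(4πk) = 2.893/(4π·0.0372) = 6.188 K/W
  R_conv,out = 1/(4πr²h) = 1/(4π·0.398²·19.2) = 0.02617 K/W
ΣR = 0.01639 + 0.005024 + 6.188 + 0.02617 = 6.236 K/W
Q = ΔT/ΣR = (-174 °C − 21.7 °C)/6.236 = -31.4 W
(Negative Q ⇒ heat flows inward; heat gain = 31.4 W.)

Q = 31.4 W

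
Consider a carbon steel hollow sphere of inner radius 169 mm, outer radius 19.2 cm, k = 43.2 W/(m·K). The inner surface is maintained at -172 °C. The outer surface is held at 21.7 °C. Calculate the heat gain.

Q = 4πk·ΔT/(1/r₁ − 1/r₂) = 4π × 43.2 × 193.7 / (1/0.169 − 1/0.192) = 1.48×10^5 W

Q = 148 kW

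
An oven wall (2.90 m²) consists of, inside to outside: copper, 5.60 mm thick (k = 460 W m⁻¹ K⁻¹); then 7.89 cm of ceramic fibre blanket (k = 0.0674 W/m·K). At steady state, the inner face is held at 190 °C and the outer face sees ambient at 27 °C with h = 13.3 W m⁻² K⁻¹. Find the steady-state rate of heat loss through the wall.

Q = 379 W

Treat each layer as a resistance in series:
  R_copper = L/(kA) = 0.00560/(460·2.90) = 4.198×10^-6 K/W
  R_ceramic fibre blanket = L/(kA) = 0.0789/(0.0674·2.90) = 0.4037 K/W
  R_conv,out = 1/(hA) = 1/(13.3·2.90) = 0.02593 K/W
ΣR = 4.198×10^-6 + 0.4037 + 0.02593 = 0.4296 K/W
Q = ΔT/ΣR = (190 °C − 27 °C)/0.4296 = 379 W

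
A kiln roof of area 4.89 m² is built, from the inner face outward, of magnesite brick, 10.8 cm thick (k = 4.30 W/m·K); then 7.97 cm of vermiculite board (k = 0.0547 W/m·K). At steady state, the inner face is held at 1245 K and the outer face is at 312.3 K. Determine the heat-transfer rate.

Series thermal resistances, inner to outer:
  R_magnesite brick = L/(kA) = 0.108/(4.30·4.89) = 0.005136 K/W
  R_vermiculite board = L/(kA) = 0.0797/(0.0547·4.89) = 0.2980 K/W
ΣR = 0.005136 + 0.2980 = 0.3031 K/W
Q = ΔT/ΣR = (1245 K − 312.3 K)/0.3031 = 3080 W

Q = 3.08 kW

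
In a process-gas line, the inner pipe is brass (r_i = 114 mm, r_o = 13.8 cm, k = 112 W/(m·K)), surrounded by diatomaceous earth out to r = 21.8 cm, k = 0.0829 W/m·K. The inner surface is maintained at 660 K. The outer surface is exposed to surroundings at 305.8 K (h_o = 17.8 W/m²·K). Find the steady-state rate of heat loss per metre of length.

Resistance network (inner→outer):
  R'_brass = ln(0.138/0.114)/(2πk) = 0.1911/(2π·112) = 2.715×10^-4 m·K/W
  R'_diatomaceous earth = ln(0.218/0.138)/(2πk) = 0.4572/(2π·0.0829) = 0.8778 m·K/W
  R'_conv,out = 1/(2πr h) = 1/(2π·0.218·17.8) = 0.04102 m·K/W
ΣR = 2.715×10^-4 + 0.8778 + 0.04102 = 0.9191 m·K/W
Q' = ΔT/ΣR = (660 K − 305.8 K)/0.9191 = 385 W/m

Q' = 385 W/m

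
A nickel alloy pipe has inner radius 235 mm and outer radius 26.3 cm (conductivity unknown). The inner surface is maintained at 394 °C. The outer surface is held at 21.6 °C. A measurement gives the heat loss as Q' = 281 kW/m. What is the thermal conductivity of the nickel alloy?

k = 13.5 W/m·K

ΣR = ΔT/Q' = |394 − 21.6|/2.81×10^5 = 0.001325 m·K/W
ln(r₂/r₁)/(2πk) = 0.001325 ⇒ k = 0.1126/(2π·0.001325) = 13.5 W/m·K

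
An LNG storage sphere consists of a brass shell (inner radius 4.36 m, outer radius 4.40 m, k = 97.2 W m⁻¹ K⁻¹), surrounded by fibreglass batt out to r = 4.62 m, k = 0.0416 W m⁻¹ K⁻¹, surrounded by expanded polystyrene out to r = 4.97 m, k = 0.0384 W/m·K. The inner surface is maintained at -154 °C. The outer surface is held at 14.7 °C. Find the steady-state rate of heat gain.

Q = 3.23 kW

Series thermal resistances, inner to outer:
  R_brass = (1/4.36 − 1/4.40)/(4πk) = 0.002085/(4π·97.2) = 1.707×10^-6 K/W
  R_fibreglass batt = (1/4.40 − 1/4.62)/(4πk) = 0.01082/(4π·0.0416) = 0.02070 K/W
  R_expanded polystyrene = (1/4.62 − 1/4.97)/(4πk) = 0.01524/(4π·0.0384) = 0.03159 K/W
ΣR = 1.707×10^-6 + 0.02070 + 0.03159 = 0.05229 K/W
Q = ΔT/ΣR = (-154 °C − 14.7 °C)/0.05229 = -3230 W
(Negative Q ⇒ heat flows inward; heat gain = 3230 W.)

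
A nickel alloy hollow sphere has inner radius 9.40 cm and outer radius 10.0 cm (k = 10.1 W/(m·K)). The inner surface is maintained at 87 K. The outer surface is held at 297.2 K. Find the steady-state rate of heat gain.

Q = 41.8 kW

Q = 4πk·ΔT/(1/r₁ − 1/r₂) = 4π × 10.1 × 210.2 / (1/0.0940 − 1/0.100) = 41800 W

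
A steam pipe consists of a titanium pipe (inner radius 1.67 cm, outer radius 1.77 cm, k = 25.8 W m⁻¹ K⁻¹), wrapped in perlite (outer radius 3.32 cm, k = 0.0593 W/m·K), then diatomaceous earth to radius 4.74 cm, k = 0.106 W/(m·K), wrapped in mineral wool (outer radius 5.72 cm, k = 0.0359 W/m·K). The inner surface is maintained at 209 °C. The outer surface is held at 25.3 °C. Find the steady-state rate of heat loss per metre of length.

Treat each layer as a resistance in series:
  R'_titanium = ln(0.0177/0.0167)/(2πk) = 0.05816/(2π·25.8) = 3.588×10^-4 m·K/W
  R'_perlite = ln(0.0332/0.0177)/(2πk) = 0.6290/(2π·0.0593) = 1.688 m·K/W
  R'_diatomaceous earth = ln(0.0474/0.0332)/(2πk) = 0.3561/(2π·0.106) = 0.5346 m·K/W
  R'_mineral wool = ln(0.0572/0.0474)/(2πk) = 0.1879/(2π·0.0359) = 0.8332 m·K/W
ΣR = 3.588×10^-4 + 1.688 + 0.5346 + 0.8332 = 3.056 m·K/W
Q' = ΔT/ΣR = (209 °C − 25.3 °C)/3.056 = 60.1 W/m

Q' = 60.1 W/m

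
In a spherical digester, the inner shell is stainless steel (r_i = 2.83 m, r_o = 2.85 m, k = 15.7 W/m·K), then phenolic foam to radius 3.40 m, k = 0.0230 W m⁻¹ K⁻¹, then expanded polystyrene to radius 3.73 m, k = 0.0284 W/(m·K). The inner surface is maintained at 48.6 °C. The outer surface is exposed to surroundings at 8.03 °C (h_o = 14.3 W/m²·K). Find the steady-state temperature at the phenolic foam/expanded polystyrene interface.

T = 19.1 °C

Treat each layer as a resistance in series:
  R_stainless steel = (1/2.83 − 1/2.85)/(4πk) = 0.002480/(4π·15.7) = 1.257×10^-5 K/W
  R_phenolic foam = (1/2.85 − 1/3.40)/(4πk) = 0.05676/(4π·0.0230) = 0.1964 K/W
  R_expanded polystyrene = (1/3.40 − 1/3.73)/(4πk) = 0.02602/(4π·0.0284) = 0.07291 K/W
  R_conv,out = 1/(4πr²h) = 1/(4π·3.73²·14.3) = 4.000×10^-4 K/W
ΣR = 1.257×10^-5 + 0.1964 + 0.07291 + 4.000×10^-4 = 0.2697 K/W
Q = ΔT/ΣR = (48.6 °C − 8.03 °C)/0.2697 = 150.4 W
From the inner boundary to the phenolic foam/expanded polystyrene interface, ΣR_partial = 0.1964 K/W.
T_interface = T_in − Q·ΣR_partial = 48.6 °C − (150.4)(0.1964) = 19.1 °C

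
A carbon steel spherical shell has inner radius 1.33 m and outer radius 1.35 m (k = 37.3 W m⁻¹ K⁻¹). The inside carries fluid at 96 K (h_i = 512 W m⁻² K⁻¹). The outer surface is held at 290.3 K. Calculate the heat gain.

Q = 1740 kW

Treat each layer as a resistance in series:
  R_conv,in = 1/(4πr²h) = 1/(4π·1.33²·512) = 8.787×10^-5 K/W
  R_carbon steel = (1/1.33 − 1/1.35)/(4πk) = 0.01114/(4π·37.3) = 2.376×10^-5 K/W
ΣR = 8.787×10^-5 + 2.376×10^-5 = 1.116×10^-4 K/W
Q = ΔT/ΣR = (96 K − 290.3 K)/1.116×10^-4 = -1.74×10^6 W
(Negative Q ⇒ heat flows inward; heat gain = 1.74×10^6 W.)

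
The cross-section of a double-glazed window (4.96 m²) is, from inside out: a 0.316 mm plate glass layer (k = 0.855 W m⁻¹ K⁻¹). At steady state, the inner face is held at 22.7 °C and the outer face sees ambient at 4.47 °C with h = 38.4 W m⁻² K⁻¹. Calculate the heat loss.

Q = 3420 W

Series thermal resistances, inner to outer:
  R_plate glass = L/(kA) = 3.16×10^-4/(0.855·4.96) = 7.451×10^-5 K/W
  R_conv,out = 1/(hA) = 1/(38.4·4.96) = 0.005250 K/W
ΣR = 7.451×10^-5 + 0.005250 = 0.005325 K/W
Q = ΔT/ΣR = (22.7 °C − 4.47 °C)/0.005325 = 3420 W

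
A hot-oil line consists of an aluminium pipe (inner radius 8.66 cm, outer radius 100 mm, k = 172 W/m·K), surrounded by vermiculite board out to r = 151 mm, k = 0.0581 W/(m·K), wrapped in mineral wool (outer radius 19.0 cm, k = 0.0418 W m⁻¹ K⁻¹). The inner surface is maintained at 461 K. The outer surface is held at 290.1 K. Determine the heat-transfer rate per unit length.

Q' = 85.3 W/m

Treat each layer as a resistance in series:
  R'_aluminium = ln(0.100/0.0866)/(2πk) = 0.1439/(2π·172) = 1.331×10^-4 m·K/W
  R'_vermiculite board = ln(0.151/0.100)/(2πk) = 0.4121/(2π·0.0581) = 1.129 m·K/W
  R'_mineral wool = ln(0.190/0.151)/(2πk) = 0.2297/(2π·0.0418) = 0.8748 m·K/W
ΣR = 1.331×10^-4 + 1.129 + 0.8748 = 2.004 m·K/W
Q' = ΔT/ΣR = (461 K − 290.1 K)/2.004 = 85.3 W/m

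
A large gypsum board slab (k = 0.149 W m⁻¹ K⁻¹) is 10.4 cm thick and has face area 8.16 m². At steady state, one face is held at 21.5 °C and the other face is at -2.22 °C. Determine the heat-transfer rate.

Q = 277 W

Q = kA·ΔT/L = 0.149 × 8.16 × |21.5 °C − -2.22 °C| / 0.104 = 277 W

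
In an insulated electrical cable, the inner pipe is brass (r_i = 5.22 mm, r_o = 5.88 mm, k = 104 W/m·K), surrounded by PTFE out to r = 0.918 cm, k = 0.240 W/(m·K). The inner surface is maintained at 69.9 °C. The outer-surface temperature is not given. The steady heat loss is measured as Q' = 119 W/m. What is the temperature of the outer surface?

Sum the resistances:
  R'_brass = ln(0.00588/0.00522)/(2πk) = 0.1191/(2π·104) = 1.822×10^-4 m·K/W
  R'_PTFE = ln(0.00918/0.00588)/(2πk) = 0.4455/(2π·0.240) = 0.2954 m·K/W
ΣR = 0.2956 m·K/W
ΔT = Q'·ΣR = 119 × 0.2956 = 35.18 K
Heat flows outward, so T_out = T_in − ΔT = 69.9 − 35.18 = 34.7 °C

T_out = 34.7 °C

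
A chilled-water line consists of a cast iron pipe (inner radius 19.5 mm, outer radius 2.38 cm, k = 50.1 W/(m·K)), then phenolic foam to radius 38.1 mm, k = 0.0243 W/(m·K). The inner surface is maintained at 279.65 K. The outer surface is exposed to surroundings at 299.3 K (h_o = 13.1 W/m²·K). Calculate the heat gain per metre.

Series thermal resistances, inner to outer:
  R'_cast iron = ln(0.0238/0.0195)/(2πk) = 0.1993/(2π·50.1) = 6.330×10^-4 m·K/W
  R'_phenolic foam = ln(0.0381/0.0238)/(2πk) = 0.4705/(2π·0.0243) = 3.082 m·K/W
  R'_conv,out = 1/(2πr h) = 1/(2π·0.0381·13.1) = 0.3189 m·K/W
ΣR = 6.330×10^-4 + 3.082 + 0.3189 = 3.402 m·K/W
Q' = ΔT/ΣR = (279.65 K − 299.3 K)/3.402 = -5.78 W/m
(Negative Q' ⇒ heat flows inward; heat gain = 5.78 W/m.)

Q' = 5.78 W/m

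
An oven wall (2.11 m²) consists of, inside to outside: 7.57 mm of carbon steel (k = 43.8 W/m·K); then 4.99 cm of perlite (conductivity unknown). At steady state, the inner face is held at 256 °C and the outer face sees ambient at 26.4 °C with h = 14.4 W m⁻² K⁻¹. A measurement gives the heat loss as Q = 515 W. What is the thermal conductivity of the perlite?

ΣR = ΔT/Q = |256 − 26.4|/515 = 0.4458 K/W
Known resistances:
  R_carbon steel = L/(kA) = 0.00757/(43.8·2.11) = 8.191×10^-5 K/W
  R_conv,out = 1/(hA) = 1/(14.4·2.11) = 0.03291 K/W
R_perlite = ΣR − ΣR_known = 0.4458 − 0.03299 = 0.4128 K/W
L/(kA) = 0.4128 ⇒ k = 0.0499/(0.4128·2.11) = 0.0573 W/m·K

k = 0.0573 W/m·K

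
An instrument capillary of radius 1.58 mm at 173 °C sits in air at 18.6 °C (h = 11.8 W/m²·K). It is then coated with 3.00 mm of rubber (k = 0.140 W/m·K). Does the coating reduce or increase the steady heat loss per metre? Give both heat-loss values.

Critical radius for a cylinder: r_cr = k/h = 0.0119 m = 1.19 cm.
Outer radius after coating: r₂ = 0.00158 + 0.00300 = 0.00458 m.
Since r₁ < r_cr and r₂ ≤ r_cr, the coating moves toward the maximum at r_cr — heat loss rises.
Bare: R = 1/(2πr₁h) = 8.537 m·K/W; Q = 154.4/8.537 = 18.1 W/m.
Coated: R = R_cond + R_conv = 4.155 m·K/W; Q = 154.4/4.155 = 37.2 W/m.

increases: 18.1 → 37.2 W/m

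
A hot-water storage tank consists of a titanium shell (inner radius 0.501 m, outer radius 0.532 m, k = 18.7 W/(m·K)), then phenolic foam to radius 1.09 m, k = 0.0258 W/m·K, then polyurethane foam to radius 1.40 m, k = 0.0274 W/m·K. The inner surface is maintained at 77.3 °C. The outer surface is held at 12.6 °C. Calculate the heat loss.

Series thermal resistances, inner to outer:
  R_titanium = (1/0.501 − 1/0.532)/(4πk) = 0.1163/(4π·18.7) = 4.949×10^-4 K/W
  R_phenolic foam = (1/0.532 − 1/1.09)/(4πk) = 0.9623/(4π·0.0258) = 2.968 K/W
  R_polyurethane foam = (1/1.09 − 1/1.40)/(4πk) = 0.2031/(4π·0.0274) = 0.5900 K/W
ΣR = 4.949×10^-4 + 2.968 + 0.5900 = 3.558 K/W
Q = ΔT/ΣR = (77.3 °C − 12.6 °C)/3.558 = 18.2 W

Q = 18.2 W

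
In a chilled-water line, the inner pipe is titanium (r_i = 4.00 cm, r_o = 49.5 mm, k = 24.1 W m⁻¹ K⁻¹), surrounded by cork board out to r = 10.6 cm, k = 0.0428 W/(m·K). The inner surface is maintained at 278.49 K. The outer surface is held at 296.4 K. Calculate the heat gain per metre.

Q' = 6.32 W/m

Series thermal resistances, inner to outer:
  R'_titanium = ln(0.0495/0.0400)/(2πk) = 0.2131/(2π·24.1) = 0.001407 m·K/W
  R'_cork board = ln(0.106/0.0495)/(2πk) = 0.7615/(2π·0.0428) = 2.832 m·K/W
ΣR = 0.001407 + 2.832 = 2.833 m·K/W
Q' = ΔT/ΣR = (278.49 K − 296.4 K)/2.833 = -6.32 W/m
(Negative Q' ⇒ heat flows inward; heat gain = 6.32 W/m.)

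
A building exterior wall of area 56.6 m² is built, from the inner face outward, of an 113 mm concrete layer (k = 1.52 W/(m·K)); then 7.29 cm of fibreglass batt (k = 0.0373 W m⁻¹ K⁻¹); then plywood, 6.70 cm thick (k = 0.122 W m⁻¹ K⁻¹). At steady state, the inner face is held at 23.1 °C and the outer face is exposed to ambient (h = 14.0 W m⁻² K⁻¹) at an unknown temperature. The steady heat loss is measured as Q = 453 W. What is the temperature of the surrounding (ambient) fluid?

Series resistances:
  R_concrete = L/(kA) = 0.113/(1.52·56.6) = 0.001313 K/W
  R_fibreglass batt = L/(kA) = 0.0729/(0.0373·56.6) = 0.03453 K/W
  R_plywood = L/(kA) = 0.0670/(0.122·56.6) = 0.009703 K/W
  R_conv,out = 1/(hA) = 1/(14.0·56.6) = 0.001262 K/W
ΣR = 0.04681 K/W
ΔT = Q·ΣR = 453 × 0.04681 = 21.20 K
Heat flows outward, so T_out = T_in − ΔT = 23.1 − 21.20 = 1.90 °C

T_out = 1.90 °C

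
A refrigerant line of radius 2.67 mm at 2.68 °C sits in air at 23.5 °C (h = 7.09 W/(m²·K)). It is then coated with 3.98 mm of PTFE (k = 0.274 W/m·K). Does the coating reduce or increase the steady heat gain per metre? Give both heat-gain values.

increases: 2.48 → 5.33 W/m

Critical radius for a cylinder: r_cr = k/h = 0.0386 m = 3.86 cm.
Outer radius after coating: r₂ = 0.00267 + 0.00398 = 0.00665 m.
Since r₁ < r_cr and r₂ ≤ r_cr, the coating moves toward the maximum at r_cr — heat gain rises.
Bare: R = 1/(2πr₁h) = 8.407 m·K/W; Q = 20.82/8.407 = 2.48 W/m.
Coated: R = R_cond + R_conv = 3.906 m·K/W; Q = 20.82/3.906 = 5.33 W/m.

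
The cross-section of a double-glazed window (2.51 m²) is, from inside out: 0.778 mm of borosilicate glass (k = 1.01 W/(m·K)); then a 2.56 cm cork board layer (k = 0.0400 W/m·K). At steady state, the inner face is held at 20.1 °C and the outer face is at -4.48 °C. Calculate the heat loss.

Q = 96.3 W

Treat each layer as a resistance in series:
  R_borosilicate glass = L/(kA) = 7.78×10^-4/(1.01·2.51) = 3.069×10^-4 K/W
  R_cork board = L/(kA) = 0.0256/(0.0400·2.51) = 0.2550 K/W
ΣR = 3.069×10^-4 + 0.2550 = 0.2553 K/W
Q = ΔT/ΣR = (20.1 °C − -4.48 °C)/0.2553 = 96.3 W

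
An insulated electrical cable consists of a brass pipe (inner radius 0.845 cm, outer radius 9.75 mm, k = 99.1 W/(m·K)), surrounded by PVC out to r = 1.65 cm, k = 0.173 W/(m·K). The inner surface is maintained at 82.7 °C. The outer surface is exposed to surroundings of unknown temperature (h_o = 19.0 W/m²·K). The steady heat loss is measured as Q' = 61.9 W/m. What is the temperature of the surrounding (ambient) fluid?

T_out = 21.3 °C

Series resistances:
  R'_brass = ln(0.00975/0.00845)/(2πk) = 0.1431/(2π·99.1) = 2.298×10^-4 m·K/W
  R'_PVC = ln(0.0165/0.00975)/(2πk) = 0.5261/(2π·0.173) = 0.4840 m·K/W
  R'_conv,out = 1/(2πr h) = 1/(2π·0.0165·19.0) = 0.5077 m·K/W
ΣR = 0.9919 m·K/W
ΔT = Q'·ΣR = 61.9 × 0.9919 = 61.40 K
Heat flows outward, so T_out = T_in − ΔT = 82.7 − 61.40 = 21.3 °C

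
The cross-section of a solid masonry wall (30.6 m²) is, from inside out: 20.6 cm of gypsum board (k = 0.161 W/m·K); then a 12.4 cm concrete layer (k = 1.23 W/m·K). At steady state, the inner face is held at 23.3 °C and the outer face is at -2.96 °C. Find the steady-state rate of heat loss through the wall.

Resistance network (inner→outer):
  R_gypsum board = L/(kA) = 0.206/(0.161·30.6) = 0.04181 K/W
  R_concrete = L/(kA) = 0.124/(1.23·30.6) = 0.003295 K/W
ΣR = 0.04181 + 0.003295 = 0.04510 K/W
Q = ΔT/ΣR = (23.3 °C − -2.96 °C)/0.04510 = 582 W

Q = 582 W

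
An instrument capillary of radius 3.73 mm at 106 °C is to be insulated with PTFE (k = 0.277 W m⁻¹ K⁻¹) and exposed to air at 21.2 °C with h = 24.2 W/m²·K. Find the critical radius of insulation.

r_cr = 1.14 cm

For a cylinder, r_cr = k_ins/h = 0.277/24.2 = 0.0114 m = 1.14 cm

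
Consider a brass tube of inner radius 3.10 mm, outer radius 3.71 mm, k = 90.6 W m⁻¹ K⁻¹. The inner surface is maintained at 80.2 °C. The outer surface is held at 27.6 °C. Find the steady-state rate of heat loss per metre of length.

Q' = 2πk·ΔT/ln(r₂/r₁) = 2π × 90.6 × 52.6 / ln(0.00371/0.00310) = 1.67×10^5 W/m

Q' = 167 kW/m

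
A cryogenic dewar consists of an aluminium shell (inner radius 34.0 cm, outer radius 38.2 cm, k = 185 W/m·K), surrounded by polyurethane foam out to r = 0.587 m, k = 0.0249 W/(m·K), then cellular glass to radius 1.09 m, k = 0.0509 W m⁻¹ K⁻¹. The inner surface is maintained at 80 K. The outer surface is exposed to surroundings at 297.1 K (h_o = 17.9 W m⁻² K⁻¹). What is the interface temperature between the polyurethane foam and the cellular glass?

T = 232.7 K

Series thermal resistances, inner to outer:
  R_aluminium = (1/0.340 − 1/0.382)/(4πk) = 0.3234/(4π·185) = 1.391×10^-4 K/W
  R_polyurethane foam = (1/0.382 − 1/0.587)/(4πk) = 0.9142/(4π·0.0249) = 2.922 K/W
  R_cellular glass = (1/0.587 − 1/1.09)/(4πk) = 0.7861/(4π·0.0509) = 1.229 K/W
  R_conv,out = 1/(4πr²h) = 1/(4π·1.09²·17.9) = 0.003742 K/W
ΣR = 1.391×10^-4 + 2.922 + 1.229 + 0.003742 = 4.155 K/W
Q = ΔT/ΣR = (80 K − 297.1 K)/4.155 = -52.25 W
From the inner boundary to the polyurethane foam/cellular glass interface, ΣR_partial = 2.922 K/W.
T_interface = T_in − Q·ΣR_partial = 80 K − (-52.25)(2.922) = 232.7 K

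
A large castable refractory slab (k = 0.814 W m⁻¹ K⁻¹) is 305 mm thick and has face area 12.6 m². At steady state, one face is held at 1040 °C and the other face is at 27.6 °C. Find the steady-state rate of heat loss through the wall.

Q = 34000 W

Q = kA·ΔT/L = 0.814 × 12.6 × |1040 °C − 27.6 °C| / 0.305 = 34000 W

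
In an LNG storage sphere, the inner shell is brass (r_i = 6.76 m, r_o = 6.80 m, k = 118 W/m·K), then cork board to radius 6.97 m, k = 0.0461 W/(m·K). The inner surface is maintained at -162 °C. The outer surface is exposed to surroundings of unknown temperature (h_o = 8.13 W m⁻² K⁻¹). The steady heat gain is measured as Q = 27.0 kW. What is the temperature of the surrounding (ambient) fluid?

T_out = 10.6 °C

Sum the resistances:
  R_brass = (1/6.76 − 1/6.80)/(4πk) = 8.702×10^-4/(4π·118) = 5.868×10^-7 K/W
  R_cork board = (1/6.80 − 1/6.97)/(4πk) = 0.003587/(4π·0.0461) = 0.006192 K/W
  R_conv,out = 1/(4πr²h) = 1/(4π·6.97²·8.13) = 2.015×10^-4 K/W
ΣR = 0.006394 K/W
ΔT = Q·ΣR = 27000 × 0.006394 = 172.6 K
Heat flows inward, so T_out = T_in + ΔT = -162 + 172.6 = 10.6 °C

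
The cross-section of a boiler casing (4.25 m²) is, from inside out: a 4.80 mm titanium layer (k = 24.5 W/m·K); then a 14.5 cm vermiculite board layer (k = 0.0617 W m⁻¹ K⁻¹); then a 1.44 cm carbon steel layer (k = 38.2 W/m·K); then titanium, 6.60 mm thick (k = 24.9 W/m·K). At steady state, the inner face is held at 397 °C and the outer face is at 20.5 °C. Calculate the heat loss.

Series thermal resistances, inner to outer:
  R_titanium = L/(kA) = 0.00480/(24.5·4.25) = 4.610×10^-5 K/W
  R_vermiculite board = L/(kA) = 0.145/(0.0617·4.25) = 0.5530 K/W
  R_carbon steel = L/(kA) = 0.0144/(38.2·4.25) = 8.870×10^-5 K/W
  R_titanium = L/(kA) = 0.00660/(24.9·4.25) = 6.237×10^-5 K/W
ΣR = 4.610×10^-5 + 0.5530 + 8.870×10^-5 + 6.237×10^-5 = 0.5532 K/W
Q = ΔT/ΣR = (397 °C − 20.5 °C)/0.5532 = 681 W

Q = 681 W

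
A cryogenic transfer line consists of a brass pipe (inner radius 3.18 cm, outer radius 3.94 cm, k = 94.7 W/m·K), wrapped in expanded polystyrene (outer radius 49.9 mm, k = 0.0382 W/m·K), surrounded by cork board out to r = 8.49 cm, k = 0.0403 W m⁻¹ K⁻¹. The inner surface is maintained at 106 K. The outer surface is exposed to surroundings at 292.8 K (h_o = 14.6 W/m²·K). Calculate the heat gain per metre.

Resistance network (inner→outer):
  R'_brass = ln(0.0394/0.0318)/(2πk) = 0.2143/(2π·94.7) = 3.602×10^-4 m·K/W
  R'_expanded polystyrene = ln(0.0499/0.0394)/(2πk) = 0.2363/(2π·0.0382) = 0.9843 m·K/W
  R'_cork board = ln(0.0849/0.0499)/(2πk) = 0.5315/(2π·0.0403) = 2.099 m·K/W
  R'_conv,out = 1/(2πr h) = 1/(2π·0.0849·14.6) = 0.1284 m·K/W
ΣR = 3.602×10^-4 + 0.9843 + 2.099 + 0.1284 = 3.212 m·K/W
Q' = ΔT/ΣR = (106 K − 292.8 K)/3.212 = -58.2 W/m
(Negative Q' ⇒ heat flows inward; heat gain = 58.2 W/m.)

Q' = 58.2 W/m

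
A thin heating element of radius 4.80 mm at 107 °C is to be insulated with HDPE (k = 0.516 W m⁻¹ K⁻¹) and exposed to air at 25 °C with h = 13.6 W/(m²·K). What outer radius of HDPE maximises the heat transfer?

For a cylinder, r_cr = k_ins/h = 0.516/13.6 = 0.0379 m = 3.79 cm

r_cr = 3.79 cm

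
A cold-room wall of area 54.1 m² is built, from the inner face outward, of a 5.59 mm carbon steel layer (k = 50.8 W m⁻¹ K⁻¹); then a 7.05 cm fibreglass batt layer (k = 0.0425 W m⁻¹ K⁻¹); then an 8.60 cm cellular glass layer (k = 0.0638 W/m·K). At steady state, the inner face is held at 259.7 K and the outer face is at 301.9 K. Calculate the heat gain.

Q = 759 W

Treat each layer as a resistance in series:
  R_carbon steel = L/(kA) = 0.00559/(50.8·54.1) = 2.034×10^-6 K/W
  R_fibreglass batt = L/(kA) = 0.0705/(0.0425·54.1) = 0.03066 K/W
  R_cellular glass = L/(kA) = 0.0860/(0.0638·54.1) = 0.02492 K/W
ΣR = 2.034×10^-6 + 0.03066 + 0.02492 = 0.05558 K/W
Q = ΔT/ΣR = (259.7 K − 301.9 K)/0.05558 = -759 W
(Negative Q ⇒ heat flows inward; heat gain = 759 W.)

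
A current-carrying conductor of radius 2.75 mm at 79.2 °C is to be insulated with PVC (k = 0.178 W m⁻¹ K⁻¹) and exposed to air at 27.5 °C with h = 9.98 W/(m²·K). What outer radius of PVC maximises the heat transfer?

For a cylinder, r_cr = k_ins/h = 0.178/9.98 = 0.0178 m = 1.78 cm

r_cr = 1.78 cm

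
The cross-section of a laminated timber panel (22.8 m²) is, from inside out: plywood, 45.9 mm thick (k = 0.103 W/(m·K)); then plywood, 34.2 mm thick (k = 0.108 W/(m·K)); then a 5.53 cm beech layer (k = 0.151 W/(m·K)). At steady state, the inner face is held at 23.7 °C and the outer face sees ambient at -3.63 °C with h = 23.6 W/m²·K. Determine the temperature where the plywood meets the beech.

T = 5.91 °C

Treat each layer as a resistance in series:
  R_plywood = L/(kA) = 0.0459/(0.103·22.8) = 0.01955 K/W
  R_plywood = L/(kA) = 0.0342/(0.108·22.8) = 0.01389 K/W
  R_beech = L/(kA) = 0.0553/(0.151·22.8) = 0.01606 K/W
  R_conv,out = 1/(hA) = 1/(23.6·22.8) = 0.001858 K/W
ΣR = 0.01955 + 0.01389 + 0.01606 + 0.001858 = 0.05136 K/W
Q = ΔT/ΣR = (23.7 °C − -3.63 °C)/0.05136 = 532.1 W
From the inner boundary to the plywood/beech interface, ΣR_partial = 0.03344 K/W.
T_interface = T_in − Q·ΣR_partial = 23.7 °C − (532.1)(0.03344) = 5.91 °C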